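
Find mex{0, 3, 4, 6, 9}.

0 is in the set but 1 is not, so the mex is 1.

1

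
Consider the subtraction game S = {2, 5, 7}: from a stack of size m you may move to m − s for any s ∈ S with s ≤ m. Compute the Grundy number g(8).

Build the Grundy sequence with g(k) = mex{g(k−s) : s ∈ {2, 5, 7}, s ≤ k}:
g(0) = mex{} = 0
g(1) = mex{} = 0
g(2) = mex{0} = 1
g(3) = mex{0} = 1
g(4) = mex{1} = 0
g(5) = mex{0,1} = 2
g(6) = mex{0} = 1
g(7) = mex{0,1,2} = 3
g(8) = mex{0,1} = 2
So g(8) = 2.

2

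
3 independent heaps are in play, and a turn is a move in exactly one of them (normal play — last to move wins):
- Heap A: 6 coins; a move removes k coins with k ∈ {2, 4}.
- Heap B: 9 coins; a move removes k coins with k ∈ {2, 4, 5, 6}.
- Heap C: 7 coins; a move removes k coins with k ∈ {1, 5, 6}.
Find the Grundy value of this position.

3

For heap A, compute g(0), g(1), … with moves {2, 4}:
g(0) = mex{} = 0
g(1) = mex{} = 0
g(2) = mex{0} = 1
g(3) = mex{0} = 1
g(4) = mex{0,1} = 2
g(5) = mex{0,1} = 2
g(6) = mex{1,2} = 0
So g(6) = 0.
Build the Grundy sequence for heap B with g(k) = mex{g(k−s) : s ∈ {2, 4, 5, 6}, s ≤ k}:
k:     0  1  2  3  4  5  6  7  8  9
g(k):  0  0  1  1  2  2  3  3  0  0
So g(9) = 0.
Build the Grundy sequence for heap C with g(k) = mex{g(k−s) : s ∈ {1, 5, 6}, s ≤ k}:
g(0) = mex{} = 0
g(1) = mex{0} = 1
g(2) = mex{1} = 0
g(3) = mex{0} = 1
g(4) = mex{1} = 0
g(5) = mex{0} = 1
g(6) = mex{0,1} = 2
g(7) = mex{0,1,2} = 3
So g(7) = 3.
By the Sprague-Grundy theorem, the Grundy value of a sum of independent games is the XOR of the component values.
Combined value = 0 ⊕ 0 ⊕ 3 = 3.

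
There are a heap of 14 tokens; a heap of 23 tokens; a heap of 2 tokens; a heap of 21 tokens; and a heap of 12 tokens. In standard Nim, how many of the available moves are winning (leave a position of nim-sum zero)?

3

Compute the nim-sum pairwise:
14 ^ 23 = 25
25 ^ 2 = 27
27 ^ 21 = 14
14 ^ 12 = 2
The overall nim-sum is X = 2. A heap of size p has a winning move iff p XOR X < p (reduce it to p XOR X).
  14: 14 XOR 2 = 12 < 14 — winning move (to 12).
  23: 23 XOR 2 = 21 < 23 — winning move (to 21).
  2: 2 XOR 2 = 0 < 2 — winning move (to 0).
  21: 21 XOR 2 = 23 ≥ 21 — no move.
  12: 12 XOR 2 = 14 ≥ 12 — no move.
That gives 3 winning moves.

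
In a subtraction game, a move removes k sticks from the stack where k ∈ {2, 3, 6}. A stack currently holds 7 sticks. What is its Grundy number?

Grundy values for subtraction set {2, 3, 6}:
g(0) = mex{} = 0
g(1) = mex{} = 0
g(2) = mex{0} = 1
g(3) = mex{0} = 1
g(4) = mex{0,1} = 2
g(5) = mex{1} = 0
g(6) = mex{0,1,2} = 3
g(7) = mex{0,2} = 1
So g(7) = 1.

1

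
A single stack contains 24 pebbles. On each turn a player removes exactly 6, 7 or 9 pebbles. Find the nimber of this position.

Grundy values for subtraction set {6, 7, 9}:
k:     0  1  2  3  4  5  6  7  8  9 10 11 12 13 14 15 16 17 18 19 20 21 22 23 24
g(k):  0  0  0  0  0  0  1  1  1  1  1  1  2  2  2  0  0  0  0  0  0  1  1  1  1
So g(24) = 1.

1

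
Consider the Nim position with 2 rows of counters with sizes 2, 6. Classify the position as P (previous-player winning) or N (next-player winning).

Nim-sum: 2 XOR 6 = 4.
The nim-sum is 4 ≠ 0, so this is an N-position: the player to move can win.

N-position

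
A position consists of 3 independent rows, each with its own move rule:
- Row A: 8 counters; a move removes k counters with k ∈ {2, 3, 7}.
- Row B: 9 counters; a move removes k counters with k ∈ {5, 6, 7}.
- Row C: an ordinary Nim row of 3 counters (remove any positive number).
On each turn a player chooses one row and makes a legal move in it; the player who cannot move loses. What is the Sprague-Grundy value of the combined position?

For row A, compute g(0), g(1), … with moves {2, 3, 7}:
k:     0  1  2  3  4  5  6  7  8
g(k):  0  0  1  1  2  0  0  1  1
So g(8) = 1.
Grundy values for row B (subtraction set {5, 6, 7}):
g(0) = mex{} = 0
g(1) = mex{} = 0
g(2) = mex{} = 0
g(3) = mex{} = 0
g(4) = mex{} = 0
g(5) = mex{0} = 1
g(6) = mex{0} = 1
g(7) = mex{0} = 1
g(8) = mex{0} = 1
g(9) = mex{0} = 1
So g(9) = 1.
Row C is a plain Nim row of size 3, so its Grundy value is 3.
By the Sprague-Grundy theorem, the Grundy value of a sum of independent games is the XOR of the component values.
Combined value = 1 ⊕ 1 ⊕ 3 = 3.

3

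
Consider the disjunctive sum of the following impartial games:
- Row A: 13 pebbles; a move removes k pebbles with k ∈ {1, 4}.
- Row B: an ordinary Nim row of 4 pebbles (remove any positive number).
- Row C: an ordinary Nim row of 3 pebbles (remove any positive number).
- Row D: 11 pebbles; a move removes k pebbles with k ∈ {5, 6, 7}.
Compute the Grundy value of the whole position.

4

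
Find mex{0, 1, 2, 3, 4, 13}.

The values 0, 1, 2, 3, 4 are all present; 5 is the first non-negative integer missing from the set.

5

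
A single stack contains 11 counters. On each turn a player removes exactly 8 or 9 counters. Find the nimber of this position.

1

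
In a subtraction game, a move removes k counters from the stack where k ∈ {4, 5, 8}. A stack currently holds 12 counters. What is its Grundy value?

0

Grundy values for subtraction set {4, 5, 8}:
g(0) = mex{} = 0
g(1) = mex{} = 0
g(2) = mex{} = 0
g(3) = mex{} = 0
g(4) = mex{0} = 1
g(5) = mex{0} = 1
g(6) = mex{0} = 1
g(7) = mex{0} = 1
g(8) = mex{0,1} = 2
g(9) = mex{0,1} = 2
g(10) = mex{0,1} = 2
g(11) = mex{0,1} = 2
g(12) = mex{1,2} = 0
So g(12) = 0.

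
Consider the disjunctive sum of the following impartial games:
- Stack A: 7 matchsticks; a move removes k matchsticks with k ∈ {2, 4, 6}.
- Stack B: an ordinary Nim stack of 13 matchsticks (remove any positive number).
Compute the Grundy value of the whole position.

For stack A, compute g(0), g(1), … with moves {2, 4, 6}:
k:     0  1  2  3  4  5  6  7
g(k):  0  0  1  1  2  2  3  3
So g(7) = 3.
Stack B is a plain Nim stack of size 13, so its Grundy value is 13.
By the Sprague-Grundy theorem, the Grundy value of a sum of independent games is the XOR of the component values.
Combined value = 3 XOR 13 = 14.

14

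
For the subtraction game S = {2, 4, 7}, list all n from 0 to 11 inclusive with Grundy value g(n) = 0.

0, 1, 6, 9

Grundy values for subtraction set {2, 4, 7}:
g(0) = mex{} = 0
g(1) = mex{} = 0
g(2) = mex{0} = 1
g(3) = mex{0} = 1
g(4) = mex{0,1} = 2
g(5) = mex{0,1} = 2
g(6) = mex{1,2} = 0
g(7) = mex{0,1,2} = 3
g(8) = mex{0,2} = 1
g(9) = mex{1,2,3} = 0
g(10) = mex{0,1} = 2
g(11) = mex{0,2,3} = 1
The P-positions (g = 0) in 0..11 are 0, 1, 6, 9.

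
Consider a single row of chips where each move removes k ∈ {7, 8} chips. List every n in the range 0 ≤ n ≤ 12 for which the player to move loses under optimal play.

0, 1, 2, 3, 4, 5, 6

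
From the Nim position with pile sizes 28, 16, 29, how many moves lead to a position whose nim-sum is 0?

Compute the nim-sum pairwise:
28 ⊕ 16 = 12
12 ⊕ 29 = 17
The overall nim-sum is X = 17. A pile of size p has a winning move iff p XOR X < p (reduce it to p XOR X).
  28: 28 XOR 17 = 13 < 28 — winning move (to 13).
  16: 16 XOR 17 = 1 < 16 — winning move (to 1).
  29: 29 XOR 17 = 12 < 29 — winning move (to 12).
That gives 3 winning moves.

3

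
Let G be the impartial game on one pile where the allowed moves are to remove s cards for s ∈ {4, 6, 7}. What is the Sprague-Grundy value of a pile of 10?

Compute g(0), g(1), … for moves {4, 6, 7}:
k:     0  1  2  3  4  5  6  7  8  9 10
g(k):  0  0  0  0  1  1  1  1  2  2  2
So g(10) = 2.

2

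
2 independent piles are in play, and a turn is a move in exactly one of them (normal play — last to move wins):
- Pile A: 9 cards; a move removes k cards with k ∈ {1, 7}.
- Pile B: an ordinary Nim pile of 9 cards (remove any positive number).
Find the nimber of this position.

8

Build the Grundy sequence for pile A with g(k) = mex{g(k−s) : s ∈ {1, 7}, s ≤ k}:
g(0) = mex{} = 0
g(1) = mex{0} = 1
g(2) = mex{1} = 0
g(3) = mex{0} = 1
g(4) = mex{1} = 0
g(5) = mex{0} = 1
g(6) = mex{1} = 0
g(7) = mex{0} = 1
g(8) = mex{1} = 0
g(9) = mex{0} = 1
So g(9) = 1.
Pile B is a plain Nim pile of size 9, so its Grundy value is 9.
By the Sprague-Grundy theorem, the Grundy value of a sum of independent games is the XOR of the component values.
Combined value = 1 ⊕ 9 = 8.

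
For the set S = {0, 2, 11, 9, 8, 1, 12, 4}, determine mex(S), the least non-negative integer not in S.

The values 0, 1, 2 are all present; 3 is the first non-negative integer missing from the set.

3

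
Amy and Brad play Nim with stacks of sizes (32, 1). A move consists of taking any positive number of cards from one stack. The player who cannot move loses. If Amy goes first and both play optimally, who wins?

Compute the nim-sum pairwise:
32 XOR 1 = 33
The nim-sum is 33 ≠ 0, so this is an N-position: the player to move can win; Amy has a winning move.

Amy wins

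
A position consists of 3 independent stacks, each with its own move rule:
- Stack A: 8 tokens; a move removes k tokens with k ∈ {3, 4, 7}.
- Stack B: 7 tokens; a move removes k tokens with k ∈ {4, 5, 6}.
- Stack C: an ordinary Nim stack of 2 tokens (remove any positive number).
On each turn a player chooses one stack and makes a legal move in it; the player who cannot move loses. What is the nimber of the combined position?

Grundy values for stack A (subtraction set {3, 4, 7}):
g(0) = mex{} = 0
g(1) = mex{} = 0
g(2) = mex{} = 0
g(3) = mex{0} = 1
g(4) = mex{0} = 1
g(5) = mex{0} = 1
g(6) = mex{0,1} = 2
g(7) = mex{0,1} = 2
g(8) = mex{0,1} = 2
So g(8) = 2.
For stack B, compute g(0), g(1), … with moves {4, 5, 6}:
k:     0  1  2  3  4  5  6  7
g(k):  0  0  0  0  1  1  1  1
So g(7) = 1.
Stack C is a plain Nim stack of size 2, so its Grundy value is 2.
By the Sprague-Grundy theorem, the Grundy value of a sum of independent games is the XOR of the component values.
Combined value = 2 XOR 1 XOR 2 = 1.

1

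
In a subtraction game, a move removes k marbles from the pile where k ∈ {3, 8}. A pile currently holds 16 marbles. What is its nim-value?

Grundy values for subtraction set {3, 8}:
k:     0  1  2  3  4  5  6  7  8  9 10 11 12 13 14 15 16
g(k):  0  0  0  1  1  1  0  0  2  1  1  0  0  0  1  1  1
So g(16) = 1.

1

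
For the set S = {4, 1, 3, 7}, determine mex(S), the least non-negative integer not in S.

0

0 is not in the set, so the mex is 0.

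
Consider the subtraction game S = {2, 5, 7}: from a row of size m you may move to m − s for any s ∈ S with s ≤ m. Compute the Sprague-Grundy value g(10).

Build the Grundy sequence with g(k) = mex{g(k−s) : s ∈ {2, 5, 7}, s ≤ k}:
k:     0  1  2  3  4  5  6  7  8  9 10
g(k):  0  0  1  1  0  2  1  3  2  2  0
So g(10) = 0.

0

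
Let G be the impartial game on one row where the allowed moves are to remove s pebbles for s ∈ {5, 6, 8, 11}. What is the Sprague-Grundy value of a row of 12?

Grundy values for subtraction set {5, 6, 8, 11}:
k:     0  1  2  3  4  5  6  7  8  9 10 11 12
g(k):  0  0  0  0  0  1  1  1  1  1  2  2  2
So g(12) = 2.

2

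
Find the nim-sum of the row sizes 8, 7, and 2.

13

Nim-sum: 8 ^ 7 ^ 2 = 13.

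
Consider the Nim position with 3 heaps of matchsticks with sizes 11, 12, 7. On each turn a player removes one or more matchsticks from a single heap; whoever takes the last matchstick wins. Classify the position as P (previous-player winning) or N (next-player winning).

Nim-sum: 11 ^ 12 ^ 7 = 0.
The nim-sum is 0, so this is a P-position: the player to move is in a losing position under optimal play.

P-position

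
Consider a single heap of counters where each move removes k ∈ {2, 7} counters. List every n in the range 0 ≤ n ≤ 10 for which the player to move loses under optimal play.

Build the Grundy sequence with g(k) = mex{g(k−s) : s ∈ {2, 7}, s ≤ k}:
g(0) = mex{} = 0
g(1) = mex{} = 0
g(2) = mex{0} = 1
g(3) = mex{0} = 1
g(4) = mex{1} = 0
g(5) = mex{1} = 0
g(6) = mex{0} = 1
g(7) = mex{0} = 1
g(8) = mex{0,1} = 2
g(9) = mex{1} = 0
g(10) = mex{1,2} = 0
The P-positions (g = 0) in 0..10 are 0, 1, 4, 5, 9, 10.

0, 1, 4, 5, 9, 10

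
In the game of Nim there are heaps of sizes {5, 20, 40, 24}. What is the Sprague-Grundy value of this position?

33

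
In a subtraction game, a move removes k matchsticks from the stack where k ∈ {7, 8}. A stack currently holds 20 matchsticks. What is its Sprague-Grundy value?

Build the Grundy sequence with g(k) = mex{g(k−s) : s ∈ {7, 8}, s ≤ k}:
k:     0  1  2  3  4  5  6  7  8  9 10 11 12 13 14 15 16 17 18 19 20
g(k):  0  0  0  0  0  0  0  1  1  1  1  1  1  1  2  0  0  0  0  0  0
So g(20) = 0.

0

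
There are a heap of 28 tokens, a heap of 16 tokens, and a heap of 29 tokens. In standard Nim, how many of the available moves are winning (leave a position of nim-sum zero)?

3

Compute the nim-sum pairwise:
28 XOR 16 = 12
12 XOR 29 = 17
The overall nim-sum is X = 17. A heap of size p has a winning move iff p XOR X < p (reduce it to p XOR X).
  28: 28 XOR 17 = 13 < 28 — winning move (to 13).
  16: 16 XOR 17 = 1 < 16 — winning move (to 1).
  29: 29 XOR 17 = 12 < 29 — winning move (to 12).
That gives 3 winning moves.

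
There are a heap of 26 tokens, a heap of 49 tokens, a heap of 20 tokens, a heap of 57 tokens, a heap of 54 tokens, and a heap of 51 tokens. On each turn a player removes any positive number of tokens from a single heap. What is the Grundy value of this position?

Write each in binary and XOR column by column:
  011010  (26)
  110001  (49)
  010100  (20)
  111001  (57)
  110110  (54)
  110011  (51)
  ------
  000011  (3)

3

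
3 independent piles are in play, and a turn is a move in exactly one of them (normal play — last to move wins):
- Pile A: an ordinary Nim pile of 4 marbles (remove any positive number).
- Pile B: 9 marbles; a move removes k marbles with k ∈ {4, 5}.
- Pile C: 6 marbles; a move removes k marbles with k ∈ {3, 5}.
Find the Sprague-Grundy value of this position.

6

Pile A is a plain Nim pile of size 4, so its Grundy value is 4.
For pile B, compute g(0), g(1), … with moves {4, 5}:
k:     0  1  2  3  4  5  6  7  8  9
g(k):  0  0  0  0  1  1  1  1  2  0
So g(9) = 0.
For pile C, compute g(0), g(1), … with moves {3, 5}:
g(0) = mex{} = 0
g(1) = mex{} = 0
g(2) = mex{} = 0
g(3) = mex{0} = 1
g(4) = mex{0} = 1
g(5) = mex{0} = 1
g(6) = mex{0,1} = 2
So g(6) = 2.
The value of a disjunctive sum is the nim-sum of the parts.
Combined value = 4 XOR 0 XOR 2 = 6.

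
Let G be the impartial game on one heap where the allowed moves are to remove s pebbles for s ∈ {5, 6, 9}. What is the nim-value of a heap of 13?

2

Build the Grundy sequence with g(k) = mex{g(k−s) : s ∈ {5, 6, 9}, s ≤ k}:
k:     0  1  2  3  4  5  6  7  8  9 10 11 12 13
g(k):  0  0  0  0  0  1  1  1  1  1  2  2  2  2
So g(13) = 2.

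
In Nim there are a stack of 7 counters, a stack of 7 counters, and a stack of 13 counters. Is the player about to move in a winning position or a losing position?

Winning position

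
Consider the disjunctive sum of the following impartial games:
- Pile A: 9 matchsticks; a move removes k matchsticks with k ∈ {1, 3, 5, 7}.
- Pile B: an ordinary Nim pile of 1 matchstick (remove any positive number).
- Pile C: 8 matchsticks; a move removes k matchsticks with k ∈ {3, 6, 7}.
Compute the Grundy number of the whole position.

For pile A, compute g(0), g(1), … with moves {1, 3, 5, 7}:
g(0) = mex{} = 0
g(1) = mex{0} = 1
g(2) = mex{1} = 0
g(3) = mex{0} = 1
g(4) = mex{1} = 0
g(5) = mex{0} = 1
g(6) = mex{1} = 0
g(7) = mex{0} = 1
g(8) = mex{1} = 0
g(9) = mex{0} = 1
So g(9) = 1.
Pile B is a plain Nim pile of size 1, so its Grundy value is 1.
Build the Grundy sequence for pile C with g(k) = mex{g(k−s) : s ∈ {3, 6, 7}, s ≤ k}:
g(0) = mex{} = 0
g(1) = mex{} = 0
g(2) = mex{} = 0
g(3) = mex{0} = 1
g(4) = mex{0} = 1
g(5) = mex{0} = 1
g(6) = mex{0,1} = 2
g(7) = mex{0,1} = 2
g(8) = mex{0,1} = 2
So g(8) = 2.
By the Sprague-Grundy theorem, the Grundy value of a sum of independent games is the XOR of the component values.
Combined value = 1 ⊕ 1 ⊕ 2 = 2.

2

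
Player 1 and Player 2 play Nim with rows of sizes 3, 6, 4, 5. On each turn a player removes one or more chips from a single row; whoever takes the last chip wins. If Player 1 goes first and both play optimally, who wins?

Player 1 wins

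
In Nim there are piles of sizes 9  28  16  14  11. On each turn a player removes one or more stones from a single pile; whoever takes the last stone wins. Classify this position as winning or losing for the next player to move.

Nim-sum: 9 XOR 28 XOR 16 XOR 14 XOR 11 = 0.
The nim-sum is 0, so this is a P-position: the player to move is in a losing position under optimal play.

Losing position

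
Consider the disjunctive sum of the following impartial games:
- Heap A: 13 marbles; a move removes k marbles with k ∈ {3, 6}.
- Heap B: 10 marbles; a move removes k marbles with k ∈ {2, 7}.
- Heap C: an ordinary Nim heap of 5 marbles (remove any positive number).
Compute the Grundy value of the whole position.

4

Grundy values for heap A (subtraction set {3, 6}):
g(0) = mex{} = 0
g(1) = mex{} = 0
g(2) = mex{} = 0
g(3) = mex{0} = 1
g(4) = mex{0} = 1
g(5) = mex{0} = 1
g(6) = mex{0,1} = 2
g(7) = mex{0,1} = 2
g(8) = mex{0,1} = 2
g(9) = mex{1,2} = 0
g(10) = mex{1,2} = 0
g(11) = mex{1,2} = 0
g(12) = mex{0,2} = 1
g(13) = mex{0,2} = 1
So g(13) = 1.
Build the Grundy sequence for heap B with g(k) = mex{g(k−s) : s ∈ {2, 7}, s ≤ k}:
g(0) = mex{} = 0
g(1) = mex{} = 0
g(2) = mex{0} = 1
g(3) = mex{0} = 1
g(4) = mex{1} = 0
g(5) = mex{1} = 0
g(6) = mex{0} = 1
g(7) = mex{0} = 1
g(8) = mex{0,1} = 2
g(9) = mex{1} = 0
g(10) = mex{1,2} = 0
So g(10) = 0.
Heap C is a plain Nim heap of size 5, so its Grundy value is 5.
The value of a disjunctive sum is the nim-sum of the parts.
Combined value = 1 ⊕ 0 ⊕ 5 = 4.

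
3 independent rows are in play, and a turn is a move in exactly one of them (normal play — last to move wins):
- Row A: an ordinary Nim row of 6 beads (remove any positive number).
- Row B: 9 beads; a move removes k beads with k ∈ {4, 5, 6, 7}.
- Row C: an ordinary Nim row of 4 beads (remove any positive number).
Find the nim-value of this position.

0

Row A is a plain Nim row of size 6, so its Grundy value is 6.
Grundy values for row B (subtraction set {4, 5, 6, 7}):
k:     0  1  2  3  4  5  6  7  8  9
g(k):  0  0  0  0  1  1  1  1  2  2
So g(9) = 2.
Row C is a plain Nim row of size 4, so its Grundy value is 4.
The value of a disjunctive sum is the nim-sum of the parts.
Combined value = 6 ⊕ 2 ⊕ 4 = 0.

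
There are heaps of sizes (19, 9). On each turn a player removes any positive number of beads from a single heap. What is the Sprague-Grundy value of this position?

26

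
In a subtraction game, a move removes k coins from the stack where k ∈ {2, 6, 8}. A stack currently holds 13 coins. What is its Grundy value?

Grundy values for subtraction set {2, 6, 8}:
g(0) = mex{} = 0
g(1) = mex{} = 0
g(2) = mex{0} = 1
g(3) = mex{0} = 1
g(4) = mex{1} = 0
g(5) = mex{1} = 0
g(6) = mex{0} = 1
g(7) = mex{0} = 1
g(8) = mex{0,1} = 2
g(9) = mex{0,1} = 2
g(10) = mex{0,1,2} = 3
g(11) = mex{0,1,2} = 3
g(12) = mex{0,1,3} = 2
g(13) = mex{0,1,3} = 2
So g(13) = 2.

2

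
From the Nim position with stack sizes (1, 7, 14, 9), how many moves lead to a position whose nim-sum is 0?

Nim-sum: 1 ^ 7 ^ 14 ^ 9 = 1.
The overall nim-sum is X = 1. A stack of size p has a winning move iff p XOR X < p (reduce it to p XOR X).
  1: 1 XOR 1 = 0 < 1 — winning move (to 0).
  7: 7 XOR 1 = 6 < 7 — winning move (to 6).
  14: 14 XOR 1 = 15 ≥ 14 — no move.
  9: 9 XOR 1 = 8 < 9 — winning move (to 8).
That gives 3 winning moves.

3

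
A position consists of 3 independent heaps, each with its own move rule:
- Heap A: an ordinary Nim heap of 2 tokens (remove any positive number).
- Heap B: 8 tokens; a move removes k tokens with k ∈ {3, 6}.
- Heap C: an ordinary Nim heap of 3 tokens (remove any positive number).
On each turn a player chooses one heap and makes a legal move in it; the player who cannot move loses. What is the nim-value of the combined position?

3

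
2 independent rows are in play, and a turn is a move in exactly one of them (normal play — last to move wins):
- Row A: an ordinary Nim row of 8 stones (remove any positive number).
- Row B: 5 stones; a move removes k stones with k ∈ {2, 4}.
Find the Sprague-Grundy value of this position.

Row A is a plain Nim row of size 8, so its Grundy value is 8.
Build the Grundy sequence for row B with g(k) = mex{g(k−s) : s ∈ {2, 4}, s ≤ k}:
g(0) = mex{} = 0
g(1) = mex{} = 0
g(2) = mex{0} = 1
g(3) = mex{0} = 1
g(4) = mex{0,1} = 2
g(5) = mex{0,1} = 2
So g(5) = 2.
The value of a disjunctive sum is the nim-sum of the parts.
Combined value = 8 ⊕ 2 = 10.

10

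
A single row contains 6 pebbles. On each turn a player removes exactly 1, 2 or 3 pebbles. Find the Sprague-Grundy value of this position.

2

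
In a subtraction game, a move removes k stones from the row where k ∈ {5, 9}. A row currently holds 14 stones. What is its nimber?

0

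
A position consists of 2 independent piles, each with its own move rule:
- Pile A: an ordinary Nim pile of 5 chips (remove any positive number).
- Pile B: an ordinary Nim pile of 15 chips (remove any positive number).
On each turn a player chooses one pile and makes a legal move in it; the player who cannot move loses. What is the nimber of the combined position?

10

Pile A is a plain Nim pile of size 5, so its Grundy value is 5.
Pile B is a plain Nim pile of size 15, so its Grundy value is 15.
By the Sprague-Grundy theorem, the Grundy value of a sum of independent games is the XOR of the component values.
Combined value = 5 XOR 15 = 10.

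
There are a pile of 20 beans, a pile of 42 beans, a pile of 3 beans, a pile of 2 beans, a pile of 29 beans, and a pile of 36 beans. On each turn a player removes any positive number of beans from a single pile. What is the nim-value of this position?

6

Compute the nim-sum pairwise:
20 ^ 42 = 62
62 ^ 3 = 61
61 ^ 2 = 63
63 ^ 29 = 34
34 ^ 36 = 6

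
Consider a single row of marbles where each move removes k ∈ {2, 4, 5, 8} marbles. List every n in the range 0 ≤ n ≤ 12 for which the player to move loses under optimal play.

Compute g(0), g(1), … for moves {2, 4, 5, 8}:
g(0) = mex{} = 0
g(1) = mex{} = 0
g(2) = mex{0} = 1
g(3) = mex{0} = 1
g(4) = mex{0,1} = 2
g(5) = mex{0,1} = 2
g(6) = mex{0,1,2} = 3
g(7) = mex{1,2} = 0
g(8) = mex{0,1,2,3} = 4
g(9) = mex{0,2} = 1
g(10) = mex{1,2,3,4} = 0
g(11) = mex{0,1,3} = 2
g(12) = mex{0,2,4} = 1
The P-positions (g = 0) in 0..12 are 0, 1, 7, 10.

0, 1, 7, 10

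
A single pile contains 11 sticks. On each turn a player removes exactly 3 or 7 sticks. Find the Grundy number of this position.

0

Build the Grundy sequence with g(k) = mex{g(k−s) : s ∈ {3, 7}, s ≤ k}:
k:     0  1  2  3  4  5  6  7  8  9 10 11
g(k):  0  0  0  1  1  1  0  2  2  1  0  0
So g(11) = 0.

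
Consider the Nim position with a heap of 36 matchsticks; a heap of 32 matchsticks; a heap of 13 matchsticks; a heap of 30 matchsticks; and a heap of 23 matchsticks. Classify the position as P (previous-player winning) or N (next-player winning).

P-position

Write each in binary and XOR column by column:
  100100  (36)
  100000  (32)
  001101  (13)
  011110  (30)
  010111  (23)
  ------
  000000  (0)
The nim-sum is 0, so this is a P-position: the player to move is in a losing position under optimal play.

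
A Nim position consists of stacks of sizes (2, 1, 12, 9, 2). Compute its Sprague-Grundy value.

Bitwise XOR of the heap sizes:
  0010  (2)
  0001  (1)
  1100  (12)
  1001  (9)
  0010  (2)
  ----
  0100  (4)

4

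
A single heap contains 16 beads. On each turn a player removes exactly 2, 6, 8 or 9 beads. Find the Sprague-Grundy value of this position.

0

Grundy values for subtraction set {2, 6, 8, 9}:
k:     0  1  2  3  4  5  6  7  8  9 10 11 12 13 14 15 16
g(k):  0  0  1  1  0  0  1  1  2  2  3  3  2  2  3  0  0
So g(16) = 0.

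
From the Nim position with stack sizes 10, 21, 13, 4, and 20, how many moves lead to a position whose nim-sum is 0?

1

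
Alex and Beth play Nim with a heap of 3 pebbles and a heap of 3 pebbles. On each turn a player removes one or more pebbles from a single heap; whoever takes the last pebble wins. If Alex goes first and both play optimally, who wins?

Write each in binary and XOR column by column:
  11  (3)
  11  (3)
  --
  00  (0)
The nim-sum is 0, so this is a P-position: the player to move is in a losing position under optimal play; Alex is about to move from it and so loses — Beth wins.

Beth wins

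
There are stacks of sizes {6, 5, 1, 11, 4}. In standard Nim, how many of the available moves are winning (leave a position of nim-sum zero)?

Nim-sum: 6 XOR 5 XOR 1 XOR 11 XOR 4 = 13.
The overall nim-sum is X = 13. A stack of size p has a winning move iff p XOR X < p (reduce it to p XOR X).
  6: 6 XOR 13 = 11 ≥ 6 — no move.
  5: 5 XOR 13 = 8 ≥ 5 — no move.
  1: 1 XOR 13 = 12 ≥ 1 — no move.
  11: 11 XOR 13 = 6 < 11 — winning move (to 6).
  4: 4 XOR 13 = 9 ≥ 4 — no move.
That gives 1 winning move.

1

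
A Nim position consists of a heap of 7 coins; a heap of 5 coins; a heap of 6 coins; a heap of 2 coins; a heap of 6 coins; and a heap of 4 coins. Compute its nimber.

4

Write each in binary and XOR column by column:
  111  (7)
  101  (5)
  110  (6)
  010  (2)
  110  (6)
  100  (4)
  ---
  100  (4)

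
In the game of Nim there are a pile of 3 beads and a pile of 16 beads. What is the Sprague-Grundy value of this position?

19

Write each in binary and XOR column by column:
  00011  (3)
  10000  (16)
  -----
  10011  (19)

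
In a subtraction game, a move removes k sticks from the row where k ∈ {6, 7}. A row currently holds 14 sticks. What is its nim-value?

Grundy values for subtraction set {6, 7}:
k:     0  1  2  3  4  5  6  7  8  9 10 11 12 13 14
g(k):  0  0  0  0  0  0  1  1  1  1  1  1  2  0  0
So g(14) = 0.

0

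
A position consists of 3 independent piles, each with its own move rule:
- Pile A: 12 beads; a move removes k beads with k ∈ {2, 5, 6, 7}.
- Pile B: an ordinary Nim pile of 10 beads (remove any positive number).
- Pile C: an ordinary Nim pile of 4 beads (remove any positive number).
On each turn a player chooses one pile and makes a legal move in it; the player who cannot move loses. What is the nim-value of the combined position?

14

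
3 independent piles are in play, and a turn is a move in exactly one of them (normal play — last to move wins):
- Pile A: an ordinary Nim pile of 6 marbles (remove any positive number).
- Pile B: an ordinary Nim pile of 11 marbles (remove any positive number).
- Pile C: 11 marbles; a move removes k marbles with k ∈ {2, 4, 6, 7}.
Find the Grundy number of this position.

12

Pile A is a plain Nim pile of size 6, so its Grundy value is 6.
Pile B is a plain Nim pile of size 11, so its Grundy value is 11.
Grundy values for pile C (subtraction set {2, 4, 6, 7}):
k:     0  1  2  3  4  5  6  7  8  9 10 11
g(k):  0  0  1  1  2  2  3  3  4  0  0  1
So g(11) = 1.
The value of a disjunctive sum is the nim-sum of the parts.
Combined value = 6 ⊕ 11 ⊕ 1 = 12.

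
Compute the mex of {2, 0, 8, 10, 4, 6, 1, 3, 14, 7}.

The values 0, 1, 2, 3, 4 are all present; 5 is the first non-negative integer missing from the set.

5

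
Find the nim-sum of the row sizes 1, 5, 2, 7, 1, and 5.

5

In binary:
  001  (1)
  101  (5)
  010  (2)
  111  (7)
  001  (1)
  101  (5)
  ---
  101  (5)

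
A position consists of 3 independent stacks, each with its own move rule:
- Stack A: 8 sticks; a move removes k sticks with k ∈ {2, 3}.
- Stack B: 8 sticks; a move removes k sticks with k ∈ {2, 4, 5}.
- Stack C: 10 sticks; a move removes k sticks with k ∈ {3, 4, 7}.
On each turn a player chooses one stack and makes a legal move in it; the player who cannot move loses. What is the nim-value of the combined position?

1

Build the Grundy sequence for stack A with g(k) = mex{g(k−s) : s ∈ {2, 3}, s ≤ k}:
g(0) = mex{} = 0
g(1) = mex{} = 0
g(2) = mex{0} = 1
g(3) = mex{0} = 1
g(4) = mex{0,1} = 2
g(5) = mex{1} = 0
g(6) = mex{1,2} = 0
g(7) = mex{0,2} = 1
g(8) = mex{0} = 1
So g(8) = 1.
For stack B, compute g(0), g(1), … with moves {2, 4, 5}:
k:     0  1  2  3  4  5  6  7  8
g(k):  0  0  1  1  2  2  3  0  0
So g(8) = 0.
Grundy values for stack C (subtraction set {3, 4, 7}):
k:     0  1  2  3  4  5  6  7  8  9 10
g(k):  0  0  0  1  1  1  2  2  2  3  0
So g(10) = 0.
By the Sprague-Grundy theorem, the Grundy value of a sum of independent games is the XOR of the component values.
Combined value = 1 ⊕ 0 ⊕ 0 = 1.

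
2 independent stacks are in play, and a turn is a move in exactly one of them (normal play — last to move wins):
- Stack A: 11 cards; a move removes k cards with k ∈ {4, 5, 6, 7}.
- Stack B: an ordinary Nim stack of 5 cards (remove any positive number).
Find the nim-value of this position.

5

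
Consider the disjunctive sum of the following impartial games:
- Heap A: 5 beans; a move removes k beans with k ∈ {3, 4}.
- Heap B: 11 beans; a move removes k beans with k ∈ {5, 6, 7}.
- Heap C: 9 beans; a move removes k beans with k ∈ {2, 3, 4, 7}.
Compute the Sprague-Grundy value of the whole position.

Build the Grundy sequence for heap A with g(k) = mex{g(k−s) : s ∈ {3, 4}, s ≤ k}:
k:     0  1  2  3  4  5
g(k):  0  0  0  1  1  1
So g(5) = 1.
Grundy values for heap B (subtraction set {5, 6, 7}):
g(0) = mex{} = 0
g(1) = mex{} = 0
g(2) = mex{} = 0
g(3) = mex{} = 0
g(4) = mex{} = 0
g(5) = mex{0} = 1
g(6) = mex{0} = 1
g(7) = mex{0} = 1
g(8) = mex{0} = 1
g(9) = mex{0} = 1
g(10) = mex{0,1} = 2
g(11) = mex{0,1} = 2
So g(11) = 2.
Grundy values for heap C (subtraction set {2, 3, 4, 7}):
k:     0  1  2  3  4  5  6  7  8  9
g(k):  0  0  1  1  2  2  0  3  1  4
So g(9) = 4.
By the Sprague-Grundy theorem, the Grundy value of a sum of independent games is the XOR of the component values.
Combined value = 1 XOR 2 XOR 4 = 7.

7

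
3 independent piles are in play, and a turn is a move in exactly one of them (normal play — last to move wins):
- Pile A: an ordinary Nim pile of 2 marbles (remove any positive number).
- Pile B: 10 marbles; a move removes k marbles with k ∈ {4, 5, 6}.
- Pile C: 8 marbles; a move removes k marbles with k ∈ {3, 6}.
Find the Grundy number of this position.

0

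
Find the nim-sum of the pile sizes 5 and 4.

1

Write each in binary and XOR column by column:
  101  (5)
  100  (4)
  ---
  001  (1)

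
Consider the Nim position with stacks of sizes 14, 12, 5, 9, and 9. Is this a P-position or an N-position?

Nim-sum: 14 XOR 12 XOR 5 XOR 9 XOR 9 = 7.
The nim-sum is 7 ≠ 0, so this is an N-position: the player to move can win.

N-position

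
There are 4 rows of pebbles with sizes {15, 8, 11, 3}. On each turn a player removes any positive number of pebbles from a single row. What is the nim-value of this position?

Nim-sum: 15 ^ 8 ^ 11 ^ 3 = 15.

15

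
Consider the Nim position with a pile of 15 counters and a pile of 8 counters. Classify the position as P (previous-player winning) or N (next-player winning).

N-position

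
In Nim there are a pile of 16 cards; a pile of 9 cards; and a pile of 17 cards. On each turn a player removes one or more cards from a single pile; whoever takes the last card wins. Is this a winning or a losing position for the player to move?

Winning position

Nim-sum: 16 XOR 9 XOR 17 = 8.
The nim-sum is 8 ≠ 0, so this is an N-position: the player to move can win.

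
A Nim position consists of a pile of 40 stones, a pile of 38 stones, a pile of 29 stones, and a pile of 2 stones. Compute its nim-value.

17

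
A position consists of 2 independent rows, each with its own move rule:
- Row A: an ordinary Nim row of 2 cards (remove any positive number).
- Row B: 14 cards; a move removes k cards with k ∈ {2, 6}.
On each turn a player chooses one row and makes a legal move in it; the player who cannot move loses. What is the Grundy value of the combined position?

3

Row A is a plain Nim row of size 2, so its Grundy value is 2.
Grundy values for row B (subtraction set {2, 6}):
k:     0  1  2  3  4  5  6  7  8  9 10 11 12 13 14
g(k):  0  0  1  1  0  0  1  1  0  0  1  1  0  0  1
So g(14) = 1.
The value of a disjunctive sum is the nim-sum of the parts.
Combined value = 2 ⊕ 1 = 3.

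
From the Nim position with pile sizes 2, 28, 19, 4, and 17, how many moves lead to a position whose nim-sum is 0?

3

Nim-sum: 2 ^ 28 ^ 19 ^ 4 ^ 17 = 24.
The overall nim-sum is X = 24. A pile of size p has a winning move iff p XOR X < p (reduce it to p XOR X).
  2: 2 XOR 24 = 26 ≥ 2 — no move.
  28: 28 XOR 24 = 4 < 28 — winning move (to 4).
  19: 19 XOR 24 = 11 < 19 — winning move (to 11).
  4: 4 XOR 24 = 28 ≥ 4 — no move.
  17: 17 XOR 24 = 9 < 17 — winning move (to 9).
That gives 3 winning moves.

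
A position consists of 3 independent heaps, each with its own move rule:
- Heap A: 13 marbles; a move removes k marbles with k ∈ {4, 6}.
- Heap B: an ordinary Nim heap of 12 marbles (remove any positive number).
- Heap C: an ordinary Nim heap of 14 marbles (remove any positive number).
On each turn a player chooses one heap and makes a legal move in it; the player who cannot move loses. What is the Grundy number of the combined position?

Build the Grundy sequence for heap A with g(k) = mex{g(k−s) : s ∈ {4, 6}, s ≤ k}:
k:     0  1  2  3  4  5  6  7  8  9 10 11 12 13
g(k):  0  0  0  0  1  1  1  1  2  2  0  0  0  0
So g(13) = 0.
Heap B is a plain Nim heap of size 12, so its Grundy value is 12.
Heap C is a plain Nim heap of size 14, so its Grundy value is 14.
The value of a disjunctive sum is the nim-sum of the parts.
Combined value = 0 ⊕ 12 ⊕ 14 = 2.

2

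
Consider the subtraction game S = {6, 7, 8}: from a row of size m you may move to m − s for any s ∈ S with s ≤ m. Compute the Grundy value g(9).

1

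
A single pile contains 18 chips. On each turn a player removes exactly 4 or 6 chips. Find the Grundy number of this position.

2

Build the Grundy sequence with g(k) = mex{g(k−s) : s ∈ {4, 6}, s ≤ k}:
k:     0  1  2  3  4  5  6  7  8  9 10 11 12 13 14 15 16 17 18
g(k):  0  0  0  0  1  1  1  1  2  2  0  0  0  0  1  1  1  1  2
So g(18) = 2.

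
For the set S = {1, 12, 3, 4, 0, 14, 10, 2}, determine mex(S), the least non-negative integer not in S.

5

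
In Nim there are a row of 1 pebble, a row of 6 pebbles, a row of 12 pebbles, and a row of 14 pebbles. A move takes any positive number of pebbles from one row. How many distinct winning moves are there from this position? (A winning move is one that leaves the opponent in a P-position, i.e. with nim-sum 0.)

In binary:
  0001  (1)
  0110  (6)
  1100  (12)
  1110  (14)
  ----
  0101  (5)
The overall nim-sum is X = 5. A row of size p has a winning move iff p XOR X < p (reduce it to p XOR X).
  1: 1 XOR 5 = 4 ≥ 1 — no move.
  6: 6 XOR 5 = 3 < 6 — winning move (to 3).
  12: 12 XOR 5 = 9 < 12 — winning move (to 9).
  14: 14 XOR 5 = 11 < 14 — winning move (to 11).
That gives 3 winning moves.

3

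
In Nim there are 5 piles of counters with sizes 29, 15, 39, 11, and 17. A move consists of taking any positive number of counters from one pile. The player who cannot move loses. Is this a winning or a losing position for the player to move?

Winning position

Nim-sum: 29 ^ 15 ^ 39 ^ 11 ^ 17 = 47.
The nim-sum is 47 ≠ 0, so this is an N-position: the player to move can win.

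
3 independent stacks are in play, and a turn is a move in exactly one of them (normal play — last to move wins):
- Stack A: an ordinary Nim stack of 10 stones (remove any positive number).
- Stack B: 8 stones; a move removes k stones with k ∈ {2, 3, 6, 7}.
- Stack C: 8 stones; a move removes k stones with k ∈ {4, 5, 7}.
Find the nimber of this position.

10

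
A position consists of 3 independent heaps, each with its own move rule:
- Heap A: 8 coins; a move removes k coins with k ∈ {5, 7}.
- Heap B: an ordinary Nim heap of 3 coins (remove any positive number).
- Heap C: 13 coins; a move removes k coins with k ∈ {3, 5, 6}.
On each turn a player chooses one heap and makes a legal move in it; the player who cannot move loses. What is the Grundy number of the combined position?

3

Build the Grundy sequence for heap A with g(k) = mex{g(k−s) : s ∈ {5, 7}, s ≤ k}:
k:     0  1  2  3  4  5  6  7  8
g(k):  0  0  0  0  0  1  1  1  1
So g(8) = 1.
Heap B is a plain Nim heap of size 3, so its Grundy value is 3.
Grundy values for heap C (subtraction set {3, 5, 6}):
k:     0  1  2  3  4  5  6  7  8  9 10 11 12 13
g(k):  0  0  0  1  1  1  2  2  2  0  0  0  1  1
So g(13) = 1.
By the Sprague-Grundy theorem, the Grundy value of a sum of independent games is the XOR of the component values.
Combined value = 1 ⊕ 3 ⊕ 1 = 3.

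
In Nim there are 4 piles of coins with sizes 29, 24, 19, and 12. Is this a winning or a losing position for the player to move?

Write each in binary and XOR column by column:
  11101  (29)
  11000  (24)
  10011  (19)
  01100  (12)
  -----
  11010  (26)
The nim-sum is 26 ≠ 0, so this is an N-position: the player to move can win.

Winning position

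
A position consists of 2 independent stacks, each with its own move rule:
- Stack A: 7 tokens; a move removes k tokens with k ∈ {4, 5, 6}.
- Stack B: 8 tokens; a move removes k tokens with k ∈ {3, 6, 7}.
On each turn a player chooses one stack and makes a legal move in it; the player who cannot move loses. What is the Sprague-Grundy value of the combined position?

3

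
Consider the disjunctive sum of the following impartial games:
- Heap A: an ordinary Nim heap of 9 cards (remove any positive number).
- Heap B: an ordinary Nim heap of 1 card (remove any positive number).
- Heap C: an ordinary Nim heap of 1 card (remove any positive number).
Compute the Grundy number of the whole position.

9

Heap A is a plain Nim heap of size 9, so its Grundy value is 9.
Heap B is a plain Nim heap of size 1, so its Grundy value is 1.
Heap C is a plain Nim heap of size 1, so its Grundy value is 1.
The value of a disjunctive sum is the nim-sum of the parts.
Combined value = 9 XOR 1 XOR 1 = 9.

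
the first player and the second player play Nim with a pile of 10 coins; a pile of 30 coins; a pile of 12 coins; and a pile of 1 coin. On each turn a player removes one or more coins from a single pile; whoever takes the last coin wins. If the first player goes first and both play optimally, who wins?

Compute the nim-sum pairwise:
10 XOR 30 = 20
20 XOR 12 = 24
24 XOR 1 = 25
The nim-sum is 25 ≠ 0, so this is an N-position: the player to move can win; the first player has a winning move.

the first player wins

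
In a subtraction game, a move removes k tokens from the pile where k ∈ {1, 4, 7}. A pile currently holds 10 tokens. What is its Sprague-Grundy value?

0

Compute g(0), g(1), … for moves {1, 4, 7}:
k:     0  1  2  3  4  5  6  7  8  9 10
g(k):  0  1  0  1  2  0  1  2  0  1  0
So g(10) = 0.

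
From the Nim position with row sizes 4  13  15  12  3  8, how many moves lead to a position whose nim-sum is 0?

Bitwise XOR of the heap sizes:
  0100  (4)
  1101  (13)
  1111  (15)
  1100  (12)
  0011  (3)
  1000  (8)
  ----
  0001  (1)
The overall nim-sum is X = 1. A row of size p has a winning move iff p XOR X < p (reduce it to p XOR X).
  4: 4 XOR 1 = 5 ≥ 4 — no move.
  13: 13 XOR 1 = 12 < 13 — winning move (to 12).
  15: 15 XOR 1 = 14 < 15 — winning move (to 14).
  12: 12 XOR 1 = 13 ≥ 12 — no move.
  3: 3 XOR 1 = 2 < 3 — winning move (to 2).
  8: 8 XOR 1 = 9 ≥ 8 — no move.
That gives 3 winning moves.

3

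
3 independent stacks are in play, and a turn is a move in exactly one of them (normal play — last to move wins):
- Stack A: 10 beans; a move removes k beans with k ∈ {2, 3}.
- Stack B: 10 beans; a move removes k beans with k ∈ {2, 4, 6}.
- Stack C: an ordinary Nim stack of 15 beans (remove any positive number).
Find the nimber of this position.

14

Build the Grundy sequence for stack A with g(k) = mex{g(k−s) : s ∈ {2, 3}, s ≤ k}:
g(0) = mex{} = 0
g(1) = mex{} = 0
g(2) = mex{0} = 1
g(3) = mex{0} = 1
g(4) = mex{0,1} = 2
g(5) = mex{1} = 0
g(6) = mex{1,2} = 0
g(7) = mex{0,2} = 1
g(8) = mex{0} = 1
g(9) = mex{0,1} = 2
g(10) = mex{1} = 0
So g(10) = 0.
Grundy values for stack B (subtraction set {2, 4, 6}):
g(0) = mex{} = 0
g(1) = mex{} = 0
g(2) = mex{0} = 1
g(3) = mex{0} = 1
g(4) = mex{0,1} = 2
g(5) = mex{0,1} = 2
g(6) = mex{0,1,2} = 3
g(7) = mex{0,1,2} = 3
g(8) = mex{1,2,3} = 0
g(9) = mex{1,2,3} = 0
g(10) = mex{0,2,3} = 1
So g(10) = 1.
Stack C is a plain Nim stack of size 15, so its Grundy value is 15.
The value of a disjunctive sum is the nim-sum of the parts.
Combined value = 0 ⊕ 1 ⊕ 15 = 14.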